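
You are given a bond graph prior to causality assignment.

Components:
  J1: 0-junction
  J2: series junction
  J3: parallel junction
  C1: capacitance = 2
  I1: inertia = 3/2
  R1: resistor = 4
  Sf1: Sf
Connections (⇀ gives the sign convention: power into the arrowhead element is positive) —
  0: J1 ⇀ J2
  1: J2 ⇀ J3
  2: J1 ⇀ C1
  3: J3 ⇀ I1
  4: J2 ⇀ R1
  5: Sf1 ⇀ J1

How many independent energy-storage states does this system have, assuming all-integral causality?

2  (C1, I1 all integral)

β5 stroke→Sf1  (Sf1 fixes flow; stroke at Sf1)
β2 stroke→J1  (C1 integral (e out))
β0 stroke→J2  (J1: bond 2 brought effort, rest push out)
β3 stroke→I1  (I1 outputs flow p/I1)
β1 stroke→J3  (only one effort-in slot at J3)
β4 stroke→J2  (J2 flow already set via bond 1)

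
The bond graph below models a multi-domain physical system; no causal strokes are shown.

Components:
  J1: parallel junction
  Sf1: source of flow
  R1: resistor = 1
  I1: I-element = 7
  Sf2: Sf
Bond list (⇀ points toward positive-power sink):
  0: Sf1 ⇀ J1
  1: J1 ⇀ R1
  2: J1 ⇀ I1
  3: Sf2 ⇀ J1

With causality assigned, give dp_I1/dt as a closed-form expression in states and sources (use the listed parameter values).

dp_I1/dt = F_Sf1 + F_Sf2 - p_I1/7

#0 stroke at Sf1  (Sf1 (Sf) sets flow on bond)
#3 stroke at Sf2  (source Sf2 imposes f)
#2 stroke at I1  (I1 integral (f out))
#1 stroke at J1  (J1: last free bond brings effort in)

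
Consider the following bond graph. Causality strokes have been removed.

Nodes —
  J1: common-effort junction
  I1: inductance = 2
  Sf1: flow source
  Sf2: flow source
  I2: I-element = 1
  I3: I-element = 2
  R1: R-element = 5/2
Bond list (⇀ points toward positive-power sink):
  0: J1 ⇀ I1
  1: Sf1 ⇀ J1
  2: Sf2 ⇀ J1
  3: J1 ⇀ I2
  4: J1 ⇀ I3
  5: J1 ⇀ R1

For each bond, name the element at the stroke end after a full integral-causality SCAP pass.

b0 stroke→I1
b1 stroke→Sf1
b2 stroke→Sf2
b3 stroke→I2
b4 stroke→I3
b5 stroke→J1

β1 |Sf1  (Sf1 fixes flow; stroke at Sf1)
β2 |Sf2  (Sf2 fixes flow; stroke at Sf2)
β0 |I1  (I1 integral (f out))
β3 |I2  (prefer integral on I2)
β4 |I3  (I3 integral (f out))
β5 |J1  (only one effort-in slot at J1)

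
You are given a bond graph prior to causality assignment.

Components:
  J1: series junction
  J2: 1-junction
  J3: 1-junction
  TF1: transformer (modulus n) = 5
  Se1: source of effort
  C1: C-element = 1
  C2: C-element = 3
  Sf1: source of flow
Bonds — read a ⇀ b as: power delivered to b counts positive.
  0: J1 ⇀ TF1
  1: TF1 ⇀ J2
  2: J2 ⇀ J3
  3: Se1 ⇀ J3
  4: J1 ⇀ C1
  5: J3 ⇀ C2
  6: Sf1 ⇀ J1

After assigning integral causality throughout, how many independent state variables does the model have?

#3 stroke→J3  (source Se1 imposes e)
#6 stroke→Sf1  (Sf1: flow source, stroke at near end)
#0 stroke→J1  (J1: bond 6 brought flow, rest push out)
#4 stroke→J1  (common-f at J1 fixed by 6)
#1 stroke→TF1  (TF1 one-in-one-out from 0)
#2 stroke→J2  (1-jn J2 has f-setter on 1)
#5 stroke→J3  (common-f at J3 fixed by 2)

2  (C1, C2 all integral)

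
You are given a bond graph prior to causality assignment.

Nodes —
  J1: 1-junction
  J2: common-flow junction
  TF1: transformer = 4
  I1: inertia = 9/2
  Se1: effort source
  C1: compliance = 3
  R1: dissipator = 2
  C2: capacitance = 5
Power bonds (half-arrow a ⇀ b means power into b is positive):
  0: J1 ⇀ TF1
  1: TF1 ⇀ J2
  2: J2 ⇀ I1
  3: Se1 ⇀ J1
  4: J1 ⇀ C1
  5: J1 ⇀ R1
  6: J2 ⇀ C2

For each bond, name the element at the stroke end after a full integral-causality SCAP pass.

bond 0 stroke at TF1
bond 1 stroke at J2
bond 2 stroke at I1
bond 3 stroke at J1
bond 4 stroke at J1
bond 5 stroke at J1
bond 6 stroke at J2

β3 |J1  (source Se1 imposes e)
β2 |I1  (prefer integral on I1)
β1 |J2  (1-jn J2 has f-setter on 2)
β6 |J2  (J2 flow already set via bond 2)
β0 |TF1  (through TF1, causality passes straight; one stroke at TF1)
β4 |J1  (J1 flow already set via bond 0)
β5 |J1  (common-f at J1 fixed by 0)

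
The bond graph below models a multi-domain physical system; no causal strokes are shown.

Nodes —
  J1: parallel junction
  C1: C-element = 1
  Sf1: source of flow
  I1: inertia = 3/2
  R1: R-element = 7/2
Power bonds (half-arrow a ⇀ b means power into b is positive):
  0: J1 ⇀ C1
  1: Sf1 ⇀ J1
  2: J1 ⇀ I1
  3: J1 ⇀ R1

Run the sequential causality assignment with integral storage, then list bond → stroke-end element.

b0 stroke→J1
b1 stroke→Sf1
b2 stroke→I1
b3 stroke→R1

b1 |Sf1  (Sf1 (Sf) sets flow on bond)
b0 |J1  (prefer integral on C1)
b2 |I1  (0-jn J1 has e-setter on 0)
b3 |R1  (J1 effort already set via bond 0)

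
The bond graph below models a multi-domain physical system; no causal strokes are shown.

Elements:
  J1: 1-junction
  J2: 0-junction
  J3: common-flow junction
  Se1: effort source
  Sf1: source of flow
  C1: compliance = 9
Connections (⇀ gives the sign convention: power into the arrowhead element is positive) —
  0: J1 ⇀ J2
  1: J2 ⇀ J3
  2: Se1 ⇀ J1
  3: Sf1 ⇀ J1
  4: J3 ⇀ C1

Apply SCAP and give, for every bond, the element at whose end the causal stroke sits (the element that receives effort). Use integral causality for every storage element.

b0 →J1
b1 →J2
b2 →J1
b3 →Sf1
b4 →J3

b2 stroke at J1  (Se1 (Se) sets effort on bond)
b3 stroke at Sf1  (Sf1 fixes flow; stroke at Sf1)
b0 stroke at J1  (J1 flow already set via bond 3)
b1 stroke at J2  (J2 needs exactly one e-in)
b4 stroke at J3  (1-jn J3 has f-setter on 1)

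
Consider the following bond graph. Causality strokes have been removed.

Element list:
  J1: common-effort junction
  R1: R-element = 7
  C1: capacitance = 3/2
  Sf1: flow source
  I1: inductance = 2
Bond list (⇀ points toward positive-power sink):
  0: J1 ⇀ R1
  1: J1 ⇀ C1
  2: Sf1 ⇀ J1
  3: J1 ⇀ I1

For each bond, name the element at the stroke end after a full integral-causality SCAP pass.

b0 →R1
b1 →J1
b2 →Sf1
b3 →I1

#2 →Sf1  (source Sf1 imposes f)
#1 →J1  (C1: C, integral causality)
#0 →R1  (0-jn J1 has e-setter on 1)
#3 →I1  (common-e at J1 fixed by 1)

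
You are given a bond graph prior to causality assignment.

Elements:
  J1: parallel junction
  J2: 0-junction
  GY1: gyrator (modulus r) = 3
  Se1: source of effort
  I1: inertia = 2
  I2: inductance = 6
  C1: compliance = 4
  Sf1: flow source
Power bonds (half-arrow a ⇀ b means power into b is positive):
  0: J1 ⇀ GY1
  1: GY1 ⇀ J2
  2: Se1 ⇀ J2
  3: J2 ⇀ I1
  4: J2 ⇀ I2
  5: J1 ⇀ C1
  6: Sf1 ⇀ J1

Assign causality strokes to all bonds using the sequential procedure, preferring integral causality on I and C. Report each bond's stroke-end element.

β0 |GY1
β1 |GY1
β2 |J2
β3 |I1
β4 |I2
β5 |J1
β6 |Sf1

b2 stroke→J2  (source Se1 imposes e)
b6 stroke→Sf1  (source Sf1 imposes f)
b1 stroke→GY1  (J2 effort already set via bond 2)
b3 stroke→I1  (common-e at J2 fixed by 2)
b4 stroke→I2  (J2: bond 2 brought effort, rest push out)
b0 stroke→GY1  (GY1: gyrator matches bond 1)
b5 stroke→J1  (closing 0-jn rule on J1)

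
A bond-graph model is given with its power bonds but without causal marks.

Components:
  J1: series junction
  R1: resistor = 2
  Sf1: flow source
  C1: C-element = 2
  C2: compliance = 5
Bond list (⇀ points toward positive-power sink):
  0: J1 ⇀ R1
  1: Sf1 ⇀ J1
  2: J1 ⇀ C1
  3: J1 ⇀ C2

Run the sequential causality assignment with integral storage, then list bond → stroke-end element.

b1 stroke→Sf1  (Sf1: flow source, stroke at near end)
b0 stroke→J1  (1-jn J1 has f-setter on 1)
b2 stroke→J1  (J1: bond 1 brought flow, rest push out)
b3 stroke→J1  (J1: bond 1 brought flow, rest push out)

#0 |J1
#1 |Sf1
#2 |J1
#3 |J1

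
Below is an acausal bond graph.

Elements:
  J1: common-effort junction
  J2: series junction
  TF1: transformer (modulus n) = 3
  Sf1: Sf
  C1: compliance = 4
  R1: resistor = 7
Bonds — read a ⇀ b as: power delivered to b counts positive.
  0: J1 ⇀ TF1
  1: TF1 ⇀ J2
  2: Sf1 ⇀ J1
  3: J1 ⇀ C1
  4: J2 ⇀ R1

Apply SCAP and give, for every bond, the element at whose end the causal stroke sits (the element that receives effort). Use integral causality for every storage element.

β0 →TF1
β1 →J2
β2 →Sf1
β3 →J1
β4 →R1

β2 →Sf1  (Sf1: flow source, stroke at near end)
β3 →J1  (C1 outputs effort q/C1)
β0 →TF1  (J1: bond 3 brought effort, rest push out)
β1 →J2  (TF TF1: opposite of bond 0)
β4 →R1  (J2: last free bond brings flow in)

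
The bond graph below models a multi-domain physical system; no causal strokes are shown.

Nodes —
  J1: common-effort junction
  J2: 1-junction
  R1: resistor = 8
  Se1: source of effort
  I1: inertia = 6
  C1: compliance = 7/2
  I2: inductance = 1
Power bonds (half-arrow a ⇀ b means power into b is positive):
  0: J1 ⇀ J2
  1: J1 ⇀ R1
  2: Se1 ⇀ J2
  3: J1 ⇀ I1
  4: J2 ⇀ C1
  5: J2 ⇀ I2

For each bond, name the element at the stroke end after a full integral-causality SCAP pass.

b0 |J2
b1 |J1
b2 |J2
b3 |I1
b4 |J2
b5 |I2

b2 →J2  (source Se1 imposes e)
b3 →I1  (I1 outputs flow p/I1)
b4 →J2  (C1: C, integral causality)
b5 →I2  (I2 outputs flow p/I2)
b0 →J2  (1-jn J2 has f-setter on 5)
b1 →J1  (J1: last free bond brings effort in)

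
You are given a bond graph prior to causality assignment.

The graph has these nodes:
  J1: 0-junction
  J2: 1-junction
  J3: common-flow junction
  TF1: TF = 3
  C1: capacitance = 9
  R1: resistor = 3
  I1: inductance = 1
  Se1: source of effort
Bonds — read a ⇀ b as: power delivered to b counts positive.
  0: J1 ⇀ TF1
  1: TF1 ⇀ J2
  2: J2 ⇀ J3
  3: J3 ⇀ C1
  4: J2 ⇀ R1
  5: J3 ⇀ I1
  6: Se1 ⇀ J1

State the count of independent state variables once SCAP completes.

β6 stroke at J1  (Se1 (Se) sets effort on bond)
β0 stroke at TF1  (J1: bond 6 brought effort, rest push out)
β1 stroke at J2  (TF1: transformer flips bond 0)
β3 stroke at J3  (C1 outputs effort q/C1)
β5 stroke at I1  (prefer integral on I1)
β2 stroke at J3  (1-jn J3 has f-setter on 5)
β4 stroke at J2  (J2: bond 2 brought flow, rest push out)

2  (C1, I1 all integral)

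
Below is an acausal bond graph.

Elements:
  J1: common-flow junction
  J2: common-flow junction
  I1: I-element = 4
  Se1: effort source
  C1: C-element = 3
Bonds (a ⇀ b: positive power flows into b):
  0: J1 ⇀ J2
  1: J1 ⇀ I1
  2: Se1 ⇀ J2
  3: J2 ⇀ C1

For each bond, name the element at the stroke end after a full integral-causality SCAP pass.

b0 stroke at J1
b1 stroke at I1
b2 stroke at J2
b3 stroke at J2

bond 2 stroke at J2  (Se1 fixes effort; stroke away)
bond 1 stroke at I1  (prefer integral on I1)
bond 0 stroke at J1  (common-f at J1 fixed by 1)
bond 3 stroke at J2  (J2 flow already set via bond 0)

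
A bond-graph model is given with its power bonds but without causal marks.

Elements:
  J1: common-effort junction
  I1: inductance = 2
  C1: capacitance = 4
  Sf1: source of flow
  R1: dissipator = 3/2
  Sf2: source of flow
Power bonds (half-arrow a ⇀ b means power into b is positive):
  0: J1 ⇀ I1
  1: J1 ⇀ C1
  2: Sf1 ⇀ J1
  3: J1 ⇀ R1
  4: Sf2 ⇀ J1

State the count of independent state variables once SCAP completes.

2  (C1, I1 all integral)

b2 stroke at Sf1  (Sf1 (Sf) sets flow on bond)
b4 stroke at Sf2  (Sf2 (Sf) sets flow on bond)
b0 stroke at I1  (I1 integral (f out))
b1 stroke at J1  (C1 integral (e out))
b3 stroke at R1  (J1: bond 1 brought effort, rest push out)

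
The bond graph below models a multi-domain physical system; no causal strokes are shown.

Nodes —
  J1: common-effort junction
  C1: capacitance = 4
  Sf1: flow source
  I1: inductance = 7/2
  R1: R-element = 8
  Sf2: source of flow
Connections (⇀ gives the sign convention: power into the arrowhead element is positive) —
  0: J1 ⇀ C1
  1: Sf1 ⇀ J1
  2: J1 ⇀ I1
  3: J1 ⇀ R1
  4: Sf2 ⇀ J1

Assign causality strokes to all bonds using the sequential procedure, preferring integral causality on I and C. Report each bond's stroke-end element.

β0 →J1
β1 →Sf1
β2 →I1
β3 →R1
β4 →Sf2

bond 1 stroke→Sf1  (Sf1: flow source, stroke at near end)
bond 4 stroke→Sf2  (Sf2 fixes flow; stroke at Sf2)
bond 0 stroke→J1  (C1 integral (e out))
bond 2 stroke→I1  (J1 effort already set via bond 0)
bond 3 stroke→R1  (J1 effort already set via bond 0)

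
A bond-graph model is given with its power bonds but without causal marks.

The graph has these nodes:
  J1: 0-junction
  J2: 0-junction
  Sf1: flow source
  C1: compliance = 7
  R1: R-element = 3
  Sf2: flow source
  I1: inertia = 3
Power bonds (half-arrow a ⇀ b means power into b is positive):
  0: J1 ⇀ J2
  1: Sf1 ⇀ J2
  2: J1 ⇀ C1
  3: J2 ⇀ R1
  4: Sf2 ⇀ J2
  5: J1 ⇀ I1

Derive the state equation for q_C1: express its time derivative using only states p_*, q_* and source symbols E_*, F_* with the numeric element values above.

dq_C1/dt = F_Sf1 + F_Sf2 - p_I1/3 - q_C1/21

#1 →Sf1  (Sf1 fixes flow; stroke at Sf1)
#4 →Sf2  (Sf2: flow source, stroke at near end)
#2 →J1  (C1: C, integral causality)
#0 →J2  (0-jn J1 has e-setter on 2)
#5 →I1  (J1: bond 2 brought effort, rest push out)
#3 →R1  (0-jn J2 has e-setter on 0)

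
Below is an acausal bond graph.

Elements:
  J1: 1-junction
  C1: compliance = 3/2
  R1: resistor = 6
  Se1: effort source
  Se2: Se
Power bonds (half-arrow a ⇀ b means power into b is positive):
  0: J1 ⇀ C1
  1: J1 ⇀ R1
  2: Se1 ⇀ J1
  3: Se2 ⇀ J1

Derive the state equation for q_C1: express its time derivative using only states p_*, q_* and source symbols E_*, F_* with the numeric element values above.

β2 |J1  (Se1 fixes effort; stroke away)
β3 |J1  (Se2: effort source, stroke at far end)
β0 |J1  (C1 outputs effort q/C1)
β1 |R1  (closing 1-jn rule on J1)

dq_C1/dt = E_Se1/6 + E_Se2/6 - q_C1/9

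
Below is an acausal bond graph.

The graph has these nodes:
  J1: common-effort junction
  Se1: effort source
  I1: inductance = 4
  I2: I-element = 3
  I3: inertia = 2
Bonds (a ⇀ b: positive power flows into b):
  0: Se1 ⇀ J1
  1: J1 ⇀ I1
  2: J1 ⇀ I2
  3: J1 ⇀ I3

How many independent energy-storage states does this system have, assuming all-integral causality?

#0 stroke at J1  (source Se1 imposes e)
#1 stroke at I1  (common-e at J1 fixed by 0)
#2 stroke at I2  (0-jn J1 has e-setter on 0)
#3 stroke at I3  (common-e at J1 fixed by 0)

3  (I1, I2, I3 all integral)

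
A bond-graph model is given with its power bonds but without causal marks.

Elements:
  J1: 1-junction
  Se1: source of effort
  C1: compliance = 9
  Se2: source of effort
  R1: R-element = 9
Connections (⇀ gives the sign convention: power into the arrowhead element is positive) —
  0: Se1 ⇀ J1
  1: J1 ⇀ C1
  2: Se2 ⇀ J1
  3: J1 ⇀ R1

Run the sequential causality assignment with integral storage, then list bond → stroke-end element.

bond 0 stroke→J1  (Se1: effort source, stroke at far end)
bond 2 stroke→J1  (Se2: effort source, stroke at far end)
bond 1 stroke→J1  (C1 outputs effort q/C1)
bond 3 stroke→R1  (only one flow-in slot at J1)

b0 |J1
b1 |J1
b2 |J1
b3 |R1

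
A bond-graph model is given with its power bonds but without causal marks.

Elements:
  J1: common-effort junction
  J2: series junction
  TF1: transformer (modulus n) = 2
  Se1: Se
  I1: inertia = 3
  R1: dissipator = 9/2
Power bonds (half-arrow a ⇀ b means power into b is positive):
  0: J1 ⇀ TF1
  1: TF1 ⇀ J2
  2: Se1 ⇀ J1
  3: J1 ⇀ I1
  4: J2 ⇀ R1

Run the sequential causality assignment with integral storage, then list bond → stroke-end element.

bond 2 |J1  (Se1 fixes effort; stroke away)
bond 0 |TF1  (common-e at J1 fixed by 2)
bond 3 |I1  (J1: bond 2 brought effort, rest push out)
bond 1 |J2  (TF1 one-in-one-out from 0)
bond 4 |R1  (only one flow-in slot at J2)

bond 0 |TF1
bond 1 |J2
bond 2 |J1
bond 3 |I1
bond 4 |R1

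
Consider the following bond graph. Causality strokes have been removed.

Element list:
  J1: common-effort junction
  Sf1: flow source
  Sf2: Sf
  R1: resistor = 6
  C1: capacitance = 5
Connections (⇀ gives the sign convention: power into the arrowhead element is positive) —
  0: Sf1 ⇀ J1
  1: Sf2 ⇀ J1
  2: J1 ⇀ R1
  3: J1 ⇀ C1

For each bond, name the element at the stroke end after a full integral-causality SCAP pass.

#0 |Sf1  (Sf1 (Sf) sets flow on bond)
#1 |Sf2  (Sf2 fixes flow; stroke at Sf2)
#3 |J1  (C1: C, integral causality)
#2 |R1  (J1: bond 3 brought effort, rest push out)

b0 stroke at Sf1
b1 stroke at Sf2
b2 stroke at R1
b3 stroke at J1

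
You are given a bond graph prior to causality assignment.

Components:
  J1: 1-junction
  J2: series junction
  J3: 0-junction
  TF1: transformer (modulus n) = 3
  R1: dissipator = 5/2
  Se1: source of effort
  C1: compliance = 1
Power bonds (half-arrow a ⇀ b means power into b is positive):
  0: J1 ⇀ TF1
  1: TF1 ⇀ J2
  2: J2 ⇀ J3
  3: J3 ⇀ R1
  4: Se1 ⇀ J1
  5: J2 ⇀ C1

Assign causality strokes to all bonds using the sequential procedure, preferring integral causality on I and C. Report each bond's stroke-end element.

#0 |TF1
#1 |J2
#2 |J3
#3 |R1
#4 |J1
#5 |J2

bond 4 stroke at J1  (Se1 fixes effort; stroke away)
bond 0 stroke at TF1  (closing 1-jn rule on J1)
bond 1 stroke at J2  (TF TF1: opposite of bond 0)
bond 5 stroke at J2  (C1 outputs effort q/C1)
bond 2 stroke at J3  (J2 needs exactly one f-in)
bond 3 stroke at R1  (common-e at J3 fixed by 2)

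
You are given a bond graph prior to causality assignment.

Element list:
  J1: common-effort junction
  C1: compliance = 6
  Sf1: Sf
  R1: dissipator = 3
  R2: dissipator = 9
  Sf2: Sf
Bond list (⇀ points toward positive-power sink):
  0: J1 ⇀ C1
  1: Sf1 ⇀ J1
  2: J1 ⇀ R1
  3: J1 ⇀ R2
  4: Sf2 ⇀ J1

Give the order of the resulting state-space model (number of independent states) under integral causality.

1  (C1 all integral)

#1 stroke at Sf1  (Sf1 (Sf) sets flow on bond)
#4 stroke at Sf2  (source Sf2 imposes f)
#0 stroke at J1  (C1 outputs effort q/C1)
#2 stroke at R1  (common-e at J1 fixed by 0)
#3 stroke at R2  (J1 effort already set via bond 0)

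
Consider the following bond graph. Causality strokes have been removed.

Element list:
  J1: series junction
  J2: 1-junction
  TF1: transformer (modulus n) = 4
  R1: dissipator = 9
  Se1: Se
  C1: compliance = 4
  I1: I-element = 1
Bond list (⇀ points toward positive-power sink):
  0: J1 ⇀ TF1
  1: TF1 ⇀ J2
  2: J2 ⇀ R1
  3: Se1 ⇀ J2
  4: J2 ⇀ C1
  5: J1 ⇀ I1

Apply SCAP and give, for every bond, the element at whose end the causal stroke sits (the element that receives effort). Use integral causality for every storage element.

b0 |J1
b1 |TF1
b2 |J2
b3 |J2
b4 |J2
b5 |I1

bond 3 |J2  (Se1 (Se) sets effort on bond)
bond 4 |J2  (C1 integral (e out))
bond 5 |I1  (I1 outputs flow p/I1)
bond 0 |J1  (1-jn J1 has f-setter on 5)
bond 1 |TF1  (TF1 one-in-one-out from 0)
bond 2 |J2  (common-f at J2 fixed by 1)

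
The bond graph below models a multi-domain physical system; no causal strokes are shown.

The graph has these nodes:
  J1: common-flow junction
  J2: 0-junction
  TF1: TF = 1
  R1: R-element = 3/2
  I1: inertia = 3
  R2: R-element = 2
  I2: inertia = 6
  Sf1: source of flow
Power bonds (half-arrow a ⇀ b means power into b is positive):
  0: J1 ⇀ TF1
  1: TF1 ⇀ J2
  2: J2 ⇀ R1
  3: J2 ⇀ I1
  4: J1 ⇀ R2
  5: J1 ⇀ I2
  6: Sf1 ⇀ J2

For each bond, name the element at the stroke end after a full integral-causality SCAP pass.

#6 stroke at Sf1  (Sf1: flow source, stroke at near end)
#3 stroke at I1  (I1: I, integral causality)
#5 stroke at I2  (I2 outputs flow p/I2)
#0 stroke at J1  (1-jn J1 has f-setter on 5)
#4 stroke at J1  (J1: bond 5 brought flow, rest push out)
#1 stroke at TF1  (TF1 one-in-one-out from 0)
#2 stroke at J2  (closing 0-jn rule on J2)

β0 stroke→J1
β1 stroke→TF1
β2 stroke→J2
β3 stroke→I1
β4 stroke→J1
β5 stroke→I2
β6 stroke→Sf1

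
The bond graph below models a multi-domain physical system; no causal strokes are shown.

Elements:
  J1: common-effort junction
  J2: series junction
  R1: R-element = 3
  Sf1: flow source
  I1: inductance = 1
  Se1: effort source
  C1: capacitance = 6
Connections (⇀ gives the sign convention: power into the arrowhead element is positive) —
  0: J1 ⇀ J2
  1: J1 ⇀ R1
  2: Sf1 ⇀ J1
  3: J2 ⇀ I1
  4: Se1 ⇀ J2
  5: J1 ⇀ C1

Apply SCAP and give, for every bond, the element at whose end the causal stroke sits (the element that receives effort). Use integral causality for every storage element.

β0 →J2
β1 →R1
β2 →Sf1
β3 →I1
β4 →J2
β5 →J1

β2 |Sf1  (Sf1 (Sf) sets flow on bond)
β4 |J2  (Se1: effort source, stroke at far end)
β3 |I1  (prefer integral on I1)
β0 |J2  (J2 flow already set via bond 3)
β5 |J1  (C1 outputs effort q/C1)
β1 |R1  (common-e at J1 fixed by 5)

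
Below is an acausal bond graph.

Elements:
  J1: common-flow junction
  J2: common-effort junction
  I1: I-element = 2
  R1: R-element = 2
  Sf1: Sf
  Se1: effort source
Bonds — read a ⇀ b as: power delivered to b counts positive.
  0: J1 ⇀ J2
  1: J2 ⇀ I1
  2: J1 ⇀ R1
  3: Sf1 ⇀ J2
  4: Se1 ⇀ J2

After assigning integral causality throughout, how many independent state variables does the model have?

b3 →Sf1  (source Sf1 imposes f)
b4 →J2  (Se1 fixes effort; stroke away)
b0 →J1  (J2: bond 4 brought effort, rest push out)
b1 →I1  (0-jn J2 has e-setter on 4)
b2 →R1  (J1 needs exactly one f-in)

1  (I1 all integral)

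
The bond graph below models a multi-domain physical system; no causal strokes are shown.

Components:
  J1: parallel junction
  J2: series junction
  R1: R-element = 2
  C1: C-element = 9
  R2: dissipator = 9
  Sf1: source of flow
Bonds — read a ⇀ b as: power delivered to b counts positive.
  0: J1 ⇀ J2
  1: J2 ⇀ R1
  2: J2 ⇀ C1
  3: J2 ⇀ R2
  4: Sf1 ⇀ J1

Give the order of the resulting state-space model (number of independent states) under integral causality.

1  (C1 all integral)

#4 |Sf1  (Sf1: flow source, stroke at near end)
#0 |J1  (only one effort-in slot at J1)
#1 |J2  (1-jn J2 has f-setter on 0)
#2 |J2  (common-f at J2 fixed by 0)
#3 |J2  (J2 flow already set via bond 0)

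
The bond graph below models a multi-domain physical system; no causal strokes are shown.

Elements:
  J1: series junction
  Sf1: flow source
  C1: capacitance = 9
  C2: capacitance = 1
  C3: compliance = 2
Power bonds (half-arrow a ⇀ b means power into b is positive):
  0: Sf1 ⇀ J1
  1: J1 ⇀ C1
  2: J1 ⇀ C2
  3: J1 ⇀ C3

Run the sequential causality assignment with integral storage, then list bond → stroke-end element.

b0 stroke at Sf1
b1 stroke at J1
b2 stroke at J1
b3 stroke at J1

#0 stroke→Sf1  (source Sf1 imposes f)
#1 stroke→J1  (J1: bond 0 brought flow, rest push out)
#2 stroke→J1  (J1: bond 0 brought flow, rest push out)
#3 stroke→J1  (J1: bond 0 brought flow, rest push out)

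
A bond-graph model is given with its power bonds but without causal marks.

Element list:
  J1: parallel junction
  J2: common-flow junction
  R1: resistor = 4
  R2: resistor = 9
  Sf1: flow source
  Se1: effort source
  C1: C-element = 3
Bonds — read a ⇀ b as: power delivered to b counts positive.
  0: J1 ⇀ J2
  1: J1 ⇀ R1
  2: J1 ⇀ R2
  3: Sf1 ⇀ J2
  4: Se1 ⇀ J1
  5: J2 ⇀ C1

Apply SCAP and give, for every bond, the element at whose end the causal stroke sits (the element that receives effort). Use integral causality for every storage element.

#0 |J2
#1 |R1
#2 |R2
#3 |Sf1
#4 |J1
#5 |J2

β3 →Sf1  (source Sf1 imposes f)
β4 →J1  (source Se1 imposes e)
β0 →J2  (J1: bond 4 brought effort, rest push out)
β1 →R1  (common-e at J1 fixed by 4)
β2 →R2  (0-jn J1 has e-setter on 4)
β5 →J2  (J2 flow already set via bond 3)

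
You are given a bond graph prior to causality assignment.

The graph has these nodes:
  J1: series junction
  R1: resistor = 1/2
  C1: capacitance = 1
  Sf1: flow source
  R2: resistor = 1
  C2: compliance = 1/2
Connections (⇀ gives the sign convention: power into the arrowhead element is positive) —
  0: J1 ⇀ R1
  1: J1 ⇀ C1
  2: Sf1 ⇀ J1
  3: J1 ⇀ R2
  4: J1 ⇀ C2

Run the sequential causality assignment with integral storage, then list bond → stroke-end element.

β0 stroke→J1
β1 stroke→J1
β2 stroke→Sf1
β3 stroke→J1
β4 stroke→J1

bond 2 stroke→Sf1  (Sf1: flow source, stroke at near end)
bond 0 stroke→J1  (J1: bond 2 brought flow, rest push out)
bond 1 stroke→J1  (common-f at J1 fixed by 2)
bond 3 stroke→J1  (1-jn J1 has f-setter on 2)
bond 4 stroke→J1  (common-f at J1 fixed by 2)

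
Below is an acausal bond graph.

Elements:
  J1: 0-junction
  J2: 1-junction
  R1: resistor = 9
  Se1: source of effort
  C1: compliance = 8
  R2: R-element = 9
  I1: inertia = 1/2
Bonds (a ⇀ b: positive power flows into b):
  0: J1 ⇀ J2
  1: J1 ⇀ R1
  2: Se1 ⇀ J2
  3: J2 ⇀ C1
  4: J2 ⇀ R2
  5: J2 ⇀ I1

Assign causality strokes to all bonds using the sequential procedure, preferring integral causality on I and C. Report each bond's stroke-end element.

#0 →J2
#1 →J1
#2 →J2
#3 →J2
#4 →J2
#5 →I1

#2 stroke at J2  (Se1 (Se) sets effort on bond)
#3 stroke at J2  (prefer integral on C1)
#5 stroke at I1  (prefer integral on I1)
#0 stroke at J2  (common-f at J2 fixed by 5)
#4 stroke at J2  (common-f at J2 fixed by 5)
#1 stroke at J1  (only one effort-in slot at J1)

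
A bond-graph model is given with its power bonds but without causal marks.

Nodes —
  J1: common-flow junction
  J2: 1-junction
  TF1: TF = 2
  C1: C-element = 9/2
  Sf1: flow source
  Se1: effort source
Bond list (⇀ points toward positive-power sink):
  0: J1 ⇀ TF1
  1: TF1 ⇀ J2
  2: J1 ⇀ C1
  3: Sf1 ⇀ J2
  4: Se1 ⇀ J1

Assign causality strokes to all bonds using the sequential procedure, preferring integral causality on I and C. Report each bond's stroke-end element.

bond 0 |TF1
bond 1 |J2
bond 2 |J1
bond 3 |Sf1
bond 4 |J1

#3 |Sf1  (Sf1 fixes flow; stroke at Sf1)
#4 |J1  (source Se1 imposes e)
#1 |J2  (J2: bond 3 brought flow, rest push out)
#0 |TF1  (TF1 one-in-one-out from 1)
#2 |J1  (common-f at J1 fixed by 0)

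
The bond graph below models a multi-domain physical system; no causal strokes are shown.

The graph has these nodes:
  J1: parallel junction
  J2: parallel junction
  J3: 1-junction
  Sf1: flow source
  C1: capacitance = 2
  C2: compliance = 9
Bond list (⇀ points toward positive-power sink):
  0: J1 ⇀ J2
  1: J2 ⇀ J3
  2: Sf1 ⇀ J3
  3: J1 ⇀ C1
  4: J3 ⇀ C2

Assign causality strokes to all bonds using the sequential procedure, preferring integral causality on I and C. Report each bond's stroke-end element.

b2 →Sf1  (Sf1: flow source, stroke at near end)
b1 →J3  (J3: bond 2 brought flow, rest push out)
b4 →J3  (1-jn J3 has f-setter on 2)
b0 →J2  (only one effort-in slot at J2)
b3 →J1  (only one effort-in slot at J1)

bond 0 |J2
bond 1 |J3
bond 2 |Sf1
bond 3 |J1
bond 4 |J3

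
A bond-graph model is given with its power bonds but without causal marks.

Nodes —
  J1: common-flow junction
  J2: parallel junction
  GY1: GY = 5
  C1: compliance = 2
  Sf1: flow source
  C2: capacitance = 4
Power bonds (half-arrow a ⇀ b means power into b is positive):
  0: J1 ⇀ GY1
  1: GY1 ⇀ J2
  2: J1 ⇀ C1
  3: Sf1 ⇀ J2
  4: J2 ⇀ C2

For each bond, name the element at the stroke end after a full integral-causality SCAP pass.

b3 stroke at Sf1  (Sf1 fixes flow; stroke at Sf1)
b2 stroke at J1  (C1: C, integral causality)
b0 stroke at GY1  (J1: last free bond brings flow in)
b1 stroke at GY1  (GY1: gyrator matches bond 0)
b4 stroke at J2  (closing 0-jn rule on J2)

b0 stroke at GY1
b1 stroke at GY1
b2 stroke at J1
b3 stroke at Sf1
b4 stroke at J2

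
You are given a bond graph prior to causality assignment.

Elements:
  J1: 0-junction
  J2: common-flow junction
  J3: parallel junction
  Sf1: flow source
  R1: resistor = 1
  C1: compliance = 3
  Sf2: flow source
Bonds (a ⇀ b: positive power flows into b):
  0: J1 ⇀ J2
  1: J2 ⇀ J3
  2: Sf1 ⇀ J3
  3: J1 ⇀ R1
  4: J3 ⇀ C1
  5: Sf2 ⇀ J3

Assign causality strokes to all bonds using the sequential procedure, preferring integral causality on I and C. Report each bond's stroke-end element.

b0 →J1
b1 →J2
b2 →Sf1
b3 →R1
b4 →J3
b5 →Sf2

bond 2 →Sf1  (Sf1 (Sf) sets flow on bond)
bond 5 →Sf2  (Sf2 (Sf) sets flow on bond)
bond 4 →J3  (C1 outputs effort q/C1)
bond 1 →J2  (0-jn J3 has e-setter on 4)
bond 0 →J1  (J2: last free bond brings flow in)
bond 3 →R1  (J1: bond 0 brought effort, rest push out)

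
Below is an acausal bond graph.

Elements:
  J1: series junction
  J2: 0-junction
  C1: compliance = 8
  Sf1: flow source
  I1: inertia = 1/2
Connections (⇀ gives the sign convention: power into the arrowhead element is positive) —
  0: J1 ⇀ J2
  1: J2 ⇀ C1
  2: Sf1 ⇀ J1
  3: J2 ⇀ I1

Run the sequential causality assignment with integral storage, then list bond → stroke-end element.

β0 |J1
β1 |J2
β2 |Sf1
β3 |I1

β2 stroke at Sf1  (Sf1 fixes flow; stroke at Sf1)
β0 stroke at J1  (J1: bond 2 brought flow, rest push out)
β1 stroke at J2  (prefer integral on C1)
β3 stroke at I1  (0-jn J2 has e-setter on 1)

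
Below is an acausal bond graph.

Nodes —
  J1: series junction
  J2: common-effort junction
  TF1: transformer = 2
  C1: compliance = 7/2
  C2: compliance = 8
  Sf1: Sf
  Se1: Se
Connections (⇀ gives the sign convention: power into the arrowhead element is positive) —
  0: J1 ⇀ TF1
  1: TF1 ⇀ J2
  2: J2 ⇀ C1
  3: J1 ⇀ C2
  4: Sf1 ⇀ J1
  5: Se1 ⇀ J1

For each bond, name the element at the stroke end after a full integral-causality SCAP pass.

bond 4 |Sf1  (source Sf1 imposes f)
bond 5 |J1  (Se1 (Se) sets effort on bond)
bond 0 |J1  (1-jn J1 has f-setter on 4)
bond 3 |J1  (1-jn J1 has f-setter on 4)
bond 1 |TF1  (TF1: transformer flips bond 0)
bond 2 |J2  (J2: last free bond brings effort in)

bond 0 →J1
bond 1 →TF1
bond 2 →J2
bond 3 →J1
bond 4 →Sf1
bond 5 →J1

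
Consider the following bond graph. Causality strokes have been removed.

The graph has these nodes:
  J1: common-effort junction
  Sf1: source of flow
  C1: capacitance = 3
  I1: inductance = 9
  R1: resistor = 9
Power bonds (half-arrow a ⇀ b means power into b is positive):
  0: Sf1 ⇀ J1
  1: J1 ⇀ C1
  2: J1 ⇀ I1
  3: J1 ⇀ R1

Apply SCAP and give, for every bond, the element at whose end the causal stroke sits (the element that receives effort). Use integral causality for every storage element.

b0 stroke→Sf1
b1 stroke→J1
b2 stroke→I1
b3 stroke→R1

b0 |Sf1  (Sf1: flow source, stroke at near end)
b1 |J1  (C1 integral (e out))
b2 |I1  (J1: bond 1 brought effort, rest push out)
b3 |R1  (J1: bond 1 brought effort, rest push out)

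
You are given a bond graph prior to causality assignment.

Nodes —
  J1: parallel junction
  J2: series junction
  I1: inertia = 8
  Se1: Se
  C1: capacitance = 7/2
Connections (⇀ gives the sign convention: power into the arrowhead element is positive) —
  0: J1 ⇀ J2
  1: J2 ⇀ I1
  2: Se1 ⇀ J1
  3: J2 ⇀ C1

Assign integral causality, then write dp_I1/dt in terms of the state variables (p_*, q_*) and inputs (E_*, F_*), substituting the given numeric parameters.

dp_I1/dt = E_Se1 - 2*q_C1/7

#2 |J1  (Se1: effort source, stroke at far end)
#0 |J2  (0-jn J1 has e-setter on 2)
#1 |I1  (I1: I, integral causality)
#3 |J2  (1-jn J2 has f-setter on 1)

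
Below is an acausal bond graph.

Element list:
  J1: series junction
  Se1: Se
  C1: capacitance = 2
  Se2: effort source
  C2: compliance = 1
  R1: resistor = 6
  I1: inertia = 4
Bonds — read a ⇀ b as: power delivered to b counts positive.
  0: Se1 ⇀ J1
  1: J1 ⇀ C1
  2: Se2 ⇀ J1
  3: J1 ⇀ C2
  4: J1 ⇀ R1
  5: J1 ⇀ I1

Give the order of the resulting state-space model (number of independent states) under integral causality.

3  (C1, C2, I1 all integral)

bond 0 stroke at J1  (Se1 (Se) sets effort on bond)
bond 2 stroke at J1  (Se2: effort source, stroke at far end)
bond 1 stroke at J1  (C1: C, integral causality)
bond 3 stroke at J1  (prefer integral on C2)
bond 5 stroke at I1  (I1 outputs flow p/I1)
bond 4 stroke at J1  (common-f at J1 fixed by 5)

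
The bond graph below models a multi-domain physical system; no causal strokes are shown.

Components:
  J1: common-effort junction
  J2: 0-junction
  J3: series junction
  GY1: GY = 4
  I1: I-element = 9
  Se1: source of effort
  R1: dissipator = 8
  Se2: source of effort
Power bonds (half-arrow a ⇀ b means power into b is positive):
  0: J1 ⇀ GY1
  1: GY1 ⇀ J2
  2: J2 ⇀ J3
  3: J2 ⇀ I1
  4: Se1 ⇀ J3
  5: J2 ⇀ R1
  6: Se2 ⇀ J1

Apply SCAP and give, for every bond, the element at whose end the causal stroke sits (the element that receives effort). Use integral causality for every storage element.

b4 stroke→J3  (Se1 (Se) sets effort on bond)
b6 stroke→J1  (Se2 fixes effort; stroke away)
b0 stroke→GY1  (J1: bond 6 brought effort, rest push out)
b2 stroke→J2  (J3 needs exactly one f-in)
b1 stroke→GY1  (through GY1, causality inverts; strokes same side of GY1)
b3 stroke→I1  (0-jn J2 has e-setter on 2)
b5 stroke→R1  (J2 effort already set via bond 2)

b0 stroke at GY1
b1 stroke at GY1
b2 stroke at J2
b3 stroke at I1
b4 stroke at J3
b5 stroke at R1
b6 stroke at J1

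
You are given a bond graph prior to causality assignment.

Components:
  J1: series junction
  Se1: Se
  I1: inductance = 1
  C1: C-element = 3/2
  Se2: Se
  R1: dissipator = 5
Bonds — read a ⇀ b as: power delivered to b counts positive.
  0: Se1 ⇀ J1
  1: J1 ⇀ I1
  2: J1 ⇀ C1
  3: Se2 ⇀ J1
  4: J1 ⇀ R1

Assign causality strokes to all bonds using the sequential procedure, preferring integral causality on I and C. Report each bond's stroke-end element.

b0 →J1  (Se1 fixes effort; stroke away)
b3 →J1  (Se2 fixes effort; stroke away)
b1 →I1  (I1 integral (f out))
b2 →J1  (J1: bond 1 brought flow, rest push out)
b4 →J1  (1-jn J1 has f-setter on 1)

#0 stroke at J1
#1 stroke at I1
#2 stroke at J1
#3 stroke at J1
#4 stroke at J1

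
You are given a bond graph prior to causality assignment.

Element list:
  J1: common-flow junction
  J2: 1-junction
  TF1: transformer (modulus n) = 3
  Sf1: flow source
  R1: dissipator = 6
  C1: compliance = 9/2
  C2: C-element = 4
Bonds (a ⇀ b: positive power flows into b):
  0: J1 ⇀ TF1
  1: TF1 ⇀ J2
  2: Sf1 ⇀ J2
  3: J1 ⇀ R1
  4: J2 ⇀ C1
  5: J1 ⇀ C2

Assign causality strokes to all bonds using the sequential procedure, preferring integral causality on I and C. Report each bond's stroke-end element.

β0 stroke at TF1
β1 stroke at J2
β2 stroke at Sf1
β3 stroke at J1
β4 stroke at J2
β5 stroke at J1

b2 stroke→Sf1  (Sf1 fixes flow; stroke at Sf1)
b1 stroke→J2  (1-jn J2 has f-setter on 2)
b4 stroke→J2  (common-f at J2 fixed by 2)
b0 stroke→TF1  (TF1 one-in-one-out from 1)
b3 stroke→J1  (J1: bond 0 brought flow, rest push out)
b5 stroke→J1  (J1: bond 0 brought flow, rest push out)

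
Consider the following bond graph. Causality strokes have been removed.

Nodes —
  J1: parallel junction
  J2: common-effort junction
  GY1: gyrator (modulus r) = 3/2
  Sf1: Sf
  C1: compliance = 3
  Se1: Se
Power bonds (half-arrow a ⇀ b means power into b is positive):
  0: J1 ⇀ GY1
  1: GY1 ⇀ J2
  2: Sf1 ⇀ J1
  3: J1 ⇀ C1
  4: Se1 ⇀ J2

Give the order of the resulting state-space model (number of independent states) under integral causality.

β2 stroke at Sf1  (Sf1 fixes flow; stroke at Sf1)
β4 stroke at J2  (Se1 (Se) sets effort on bond)
β1 stroke at GY1  (J2 effort already set via bond 4)
β0 stroke at GY1  (through GY1, causality inverts; strokes same side of GY1)
β3 stroke at J1  (only one effort-in slot at J1)

1  (C1 all integral)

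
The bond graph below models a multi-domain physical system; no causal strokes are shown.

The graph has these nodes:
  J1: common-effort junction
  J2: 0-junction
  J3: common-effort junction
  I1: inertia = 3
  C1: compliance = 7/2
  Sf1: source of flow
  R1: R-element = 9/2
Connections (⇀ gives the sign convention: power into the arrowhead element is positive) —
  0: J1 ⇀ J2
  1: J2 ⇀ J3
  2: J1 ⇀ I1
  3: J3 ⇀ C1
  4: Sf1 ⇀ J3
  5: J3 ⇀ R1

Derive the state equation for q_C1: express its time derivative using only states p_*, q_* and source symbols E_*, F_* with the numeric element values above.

dq_C1/dt = F_Sf1 - p_I1/3 - 4*q_C1/63

b4 →Sf1  (Sf1 fixes flow; stroke at Sf1)
b2 →I1  (prefer integral on I1)
b0 →J1  (only one effort-in slot at J1)
b1 →J2  (J2: last free bond brings effort in)
b3 →J3  (C1 outputs effort q/C1)
b5 →R1  (common-e at J3 fixed by 3)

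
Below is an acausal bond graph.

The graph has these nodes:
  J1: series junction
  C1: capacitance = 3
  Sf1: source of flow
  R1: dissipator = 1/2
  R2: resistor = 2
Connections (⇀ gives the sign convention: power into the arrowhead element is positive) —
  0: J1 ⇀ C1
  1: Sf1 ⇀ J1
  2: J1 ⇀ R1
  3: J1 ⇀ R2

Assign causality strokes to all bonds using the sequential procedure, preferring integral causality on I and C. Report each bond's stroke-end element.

bond 0 stroke at J1
bond 1 stroke at Sf1
bond 2 stroke at J1
bond 3 stroke at J1

β1 →Sf1  (Sf1 fixes flow; stroke at Sf1)
β0 →J1  (J1: bond 1 brought flow, rest push out)
β2 →J1  (J1: bond 1 brought flow, rest push out)
β3 →J1  (common-f at J1 fixed by 1)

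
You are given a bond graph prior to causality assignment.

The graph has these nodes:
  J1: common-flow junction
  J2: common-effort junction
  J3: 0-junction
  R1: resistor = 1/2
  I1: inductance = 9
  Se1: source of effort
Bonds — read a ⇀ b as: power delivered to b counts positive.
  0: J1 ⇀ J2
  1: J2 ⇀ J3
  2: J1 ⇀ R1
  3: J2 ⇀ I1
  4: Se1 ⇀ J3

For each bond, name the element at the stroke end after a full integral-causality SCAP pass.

bond 4 stroke at J3  (Se1 (Se) sets effort on bond)
bond 1 stroke at J2  (J3: bond 4 brought effort, rest push out)
bond 0 stroke at J1  (J2: bond 1 brought effort, rest push out)
bond 3 stroke at I1  (J2: bond 1 brought effort, rest push out)
bond 2 stroke at R1  (only one flow-in slot at J1)

#0 stroke at J1
#1 stroke at J2
#2 stroke at R1
#3 stroke at I1
#4 stroke at J3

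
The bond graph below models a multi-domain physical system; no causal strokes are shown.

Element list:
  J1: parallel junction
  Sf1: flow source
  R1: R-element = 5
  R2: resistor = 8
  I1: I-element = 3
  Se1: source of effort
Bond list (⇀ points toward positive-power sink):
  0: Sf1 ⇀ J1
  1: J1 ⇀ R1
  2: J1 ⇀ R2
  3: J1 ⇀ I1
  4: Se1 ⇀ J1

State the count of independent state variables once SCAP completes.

bond 0 stroke→Sf1  (Sf1 fixes flow; stroke at Sf1)
bond 4 stroke→J1  (Se1 fixes effort; stroke away)
bond 1 stroke→R1  (J1: bond 4 brought effort, rest push out)
bond 2 stroke→R2  (J1 effort already set via bond 4)
bond 3 stroke→I1  (J1 effort already set via bond 4)

1  (I1 all integral)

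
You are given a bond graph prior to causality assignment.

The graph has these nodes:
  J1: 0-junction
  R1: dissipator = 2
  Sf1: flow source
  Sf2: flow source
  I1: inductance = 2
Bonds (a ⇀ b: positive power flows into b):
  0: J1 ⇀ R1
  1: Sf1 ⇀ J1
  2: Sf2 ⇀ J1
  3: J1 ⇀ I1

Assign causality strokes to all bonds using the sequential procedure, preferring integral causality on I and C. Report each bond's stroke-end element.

b0 →J1
b1 →Sf1
b2 →Sf2
b3 →I1

#1 stroke at Sf1  (Sf1 (Sf) sets flow on bond)
#2 stroke at Sf2  (source Sf2 imposes f)
#3 stroke at I1  (prefer integral on I1)
#0 stroke at J1  (J1 needs exactly one e-in)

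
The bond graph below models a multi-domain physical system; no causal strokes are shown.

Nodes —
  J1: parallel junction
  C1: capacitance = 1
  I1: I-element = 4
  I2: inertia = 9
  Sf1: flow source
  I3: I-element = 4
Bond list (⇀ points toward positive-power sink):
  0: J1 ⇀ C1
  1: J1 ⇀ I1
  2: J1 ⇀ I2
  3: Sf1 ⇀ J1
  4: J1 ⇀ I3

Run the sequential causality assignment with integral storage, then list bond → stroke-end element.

b0 stroke at J1
b1 stroke at I1
b2 stroke at I2
b3 stroke at Sf1
b4 stroke at I3

#3 |Sf1  (Sf1 (Sf) sets flow on bond)
#0 |J1  (C1: C, integral causality)
#1 |I1  (J1 effort already set via bond 0)
#2 |I2  (0-jn J1 has e-setter on 0)
#4 |I3  (0-jn J1 has e-setter on 0)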